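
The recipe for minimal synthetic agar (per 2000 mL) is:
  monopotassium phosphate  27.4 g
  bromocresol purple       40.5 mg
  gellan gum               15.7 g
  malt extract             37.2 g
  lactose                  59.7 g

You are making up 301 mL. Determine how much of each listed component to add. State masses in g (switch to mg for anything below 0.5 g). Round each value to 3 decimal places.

Ratio of target to recipe volume: 301 / 2000 = 0.1505.
monopotassium phosphate: 27.4 g × (301 mL / 2000 mL) = 4.124 g
bromocresol purple: 40.5 mg × (301 mL / 2000 mL) = 6.095 mg
gellan gum: 15.7 g × (301 mL / 2000 mL) = 2.363 g
malt extract: 37.2 g × (301 mL / 2000 mL) = 5.599 g
lactose: 59.7 g × (301 mL / 2000 mL) = 8.985 g

monopotassium phosphate 4.124 g; bromocresol purple 6.095 mg; gellan gum 2.363 g; malt extract 5.599 g; lactose 8.985 g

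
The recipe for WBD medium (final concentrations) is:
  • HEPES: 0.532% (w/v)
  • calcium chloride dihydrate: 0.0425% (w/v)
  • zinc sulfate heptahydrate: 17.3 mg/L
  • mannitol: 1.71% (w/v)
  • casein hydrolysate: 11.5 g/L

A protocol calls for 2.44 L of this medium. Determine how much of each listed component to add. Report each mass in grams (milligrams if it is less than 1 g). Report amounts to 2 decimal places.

Working volume: 2.44 L.
HEPES: 0.532% w/v = 5.32 g/L → 5.32 × 2.44 L = 12.98 g
calcium chloride dihydrate: 0.0425 g per 100 mL × 2440 mL ÷ 100 = 1.04 g
zinc sulfate heptahydrate: 17.3 mg/L × 2.44 L = 42.21 mg
mannitol: 1.71 g per 100 mL × 2440 mL ÷ 100 = 41.72 g
casein hydrolysate: 11.5 g/L × 2.44 L = 28.06 g

HEPES 12.98 g; calcium chloride dihydrate 1.04 g; zinc sulfate heptahydrate 42.21 mg; mannitol 41.72 g; casein hydrolysate 28.06 g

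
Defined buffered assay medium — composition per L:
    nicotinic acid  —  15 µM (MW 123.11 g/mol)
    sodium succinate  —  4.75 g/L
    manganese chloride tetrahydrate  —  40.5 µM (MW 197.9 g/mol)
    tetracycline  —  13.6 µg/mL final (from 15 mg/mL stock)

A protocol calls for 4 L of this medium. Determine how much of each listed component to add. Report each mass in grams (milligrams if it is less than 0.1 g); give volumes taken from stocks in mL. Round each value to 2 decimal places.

nicotinic acid 7.39 mg; sodium succinate 19.00 g; manganese chloride tetrahydrate 32.06 mg; tetracycline 3.63 mL

Scale factor relative to 1 L: 4.
nicotinic acid: 15 µmol/L × 123.11 g/mol × 4 L ÷ 1000 = 7.39 mg
sodium succinate: 4.75 g/L × 4 L = 19.00 g
manganese chloride tetrahydrate: 40.5 µmol/L × 197.9 g/mol × 4 L ÷ 1000 = 32.06 mg
tetracycline: C1V1 = C2V2 → 13.6 µg/mL × 4000 mL ÷ 15000 µg/mL = 3.63 mL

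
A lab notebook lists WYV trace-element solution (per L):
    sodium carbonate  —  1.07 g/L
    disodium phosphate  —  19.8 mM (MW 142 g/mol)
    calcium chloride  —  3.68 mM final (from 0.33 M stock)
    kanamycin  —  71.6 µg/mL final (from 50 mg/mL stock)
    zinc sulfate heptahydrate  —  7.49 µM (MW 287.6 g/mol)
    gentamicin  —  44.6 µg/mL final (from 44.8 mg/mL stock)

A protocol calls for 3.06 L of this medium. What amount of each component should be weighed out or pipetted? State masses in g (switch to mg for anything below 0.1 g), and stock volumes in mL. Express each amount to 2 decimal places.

sodium carbonate 3.27 g; disodium phosphate 8.60 g; calcium chloride 34.12 mL; kanamycin 4.38 mL; zinc sulfate heptahydrate 6.59 mg; gentamicin 3.05 mL

Scale factor relative to 1 L: 3.06.
sodium carbonate: 1.07 g/L × 3.06 L = 3.27 g
disodium phosphate: 19.8 mmol/L × 142 g/mol × 3.06 L ÷ 1000 = 8.60 g
calcium chloride: C1V1 = C2V2 → 3.68 mM × 3060 mL ÷ 330 mM = 34.12 mL
kanamycin: C1V1 = C2V2 → 71.6 µg/mL × 3060 mL ÷ 50000 µg/mL = 4.38 mL
zinc sulfate heptahydrate: 7.49 µmol/L × 287.6 g/mol × 3.06 L ÷ 1000 = 6.59 mg
gentamicin: C1V1 = C2V2 → 44.6 µg/mL × 3060 mL ÷ 44800 µg/mL = 3.05 mL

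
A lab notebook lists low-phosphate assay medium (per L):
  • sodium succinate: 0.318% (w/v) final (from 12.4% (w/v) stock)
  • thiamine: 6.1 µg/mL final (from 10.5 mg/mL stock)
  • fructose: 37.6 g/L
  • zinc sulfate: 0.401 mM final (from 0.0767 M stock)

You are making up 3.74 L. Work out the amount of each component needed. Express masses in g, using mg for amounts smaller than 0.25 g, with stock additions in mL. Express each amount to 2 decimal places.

sodium succinate 95.91 mL; thiamine 2.17 mL; fructose 140.62 g; zinc sulfate 19.55 mL

Working volume: 3.74 L.
sodium succinate: C1V1 = C2V2 → 0.318% ÷ 12.4% × 3740 mL = 95.91 mL
thiamine: V = C2·V2/C1 = 6.1 µg/mL × 3740 mL ÷ 10500 µg/mL = 2.17 mL
fructose: 37.6 g/L × 3.74 L = 140.62 g
zinc sulfate: V = C2·V2/C1 = 0.401 mM × 3740 mL ÷ 76.7 mM = 19.55 mL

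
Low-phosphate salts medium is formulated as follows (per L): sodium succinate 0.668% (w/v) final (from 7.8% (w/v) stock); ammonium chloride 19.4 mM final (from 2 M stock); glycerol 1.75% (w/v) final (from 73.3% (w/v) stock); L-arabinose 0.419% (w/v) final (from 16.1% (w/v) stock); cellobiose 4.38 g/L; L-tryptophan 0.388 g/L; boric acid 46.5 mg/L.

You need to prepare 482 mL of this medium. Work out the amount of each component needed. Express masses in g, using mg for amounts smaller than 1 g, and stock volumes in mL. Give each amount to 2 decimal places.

sodium succinate 41.28 mL; ammonium chloride 4.68 mL; glycerol 11.51 mL; L-arabinose 12.54 mL; cellobiose 2.11 g; L-tryptophan 187.02 mg; boric acid 22.41 mg

Scale factor relative to 1 L: 0.482.
sodium succinate: dilute stock: 0.668% ÷ 7.8% × 482 mL = 41.28 mL
ammonium chloride: dilute stock: 19.4 mM × 482 mL ÷ 2000 mM = 4.68 mL
glycerol: C1V1 = C2V2 → 1.75% ÷ 73.3% × 482 mL = 11.51 mL
L-arabinose: V = C2·V2/C1 = 0.419% ÷ 16.1% × 482 mL = 12.54 mL
cellobiose: 4.38 g/L × 0.482 L = 2.11 g
L-tryptophan: 0.388 g/L × 0.482 L = 0.187016 g = 187.02 mg
boric acid: 46.5 mg/L × 0.482 L = 22.41 mg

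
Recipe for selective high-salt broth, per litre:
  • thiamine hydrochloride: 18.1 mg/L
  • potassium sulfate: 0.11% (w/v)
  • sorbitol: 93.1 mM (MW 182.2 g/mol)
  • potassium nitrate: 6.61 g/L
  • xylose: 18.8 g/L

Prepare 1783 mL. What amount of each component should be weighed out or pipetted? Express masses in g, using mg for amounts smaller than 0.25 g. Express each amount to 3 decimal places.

Scale factor relative to 1 L: 1.783.
thiamine hydrochloride: 18.1 mg/L × 1.783 L = 32.272 mg
potassium sulfate: 0.11 g per 100 mL × 1783 mL ÷ 100 = 1.961 g
sorbitol: 93.1 mmol/L × 182.2 g/mol × 1.783 L ÷ 1000 = 30.245 g
potassium nitrate: 6.61 g/L × 1.783 L = 11.786 g
xylose: 18.8 g/L × 1.783 L = 33.520 g

thiamine hydrochloride 32.272 mg; potassium sulfate 1.961 g; sorbitol 30.245 g; potassium nitrate 11.786 g; xylose 33.520 g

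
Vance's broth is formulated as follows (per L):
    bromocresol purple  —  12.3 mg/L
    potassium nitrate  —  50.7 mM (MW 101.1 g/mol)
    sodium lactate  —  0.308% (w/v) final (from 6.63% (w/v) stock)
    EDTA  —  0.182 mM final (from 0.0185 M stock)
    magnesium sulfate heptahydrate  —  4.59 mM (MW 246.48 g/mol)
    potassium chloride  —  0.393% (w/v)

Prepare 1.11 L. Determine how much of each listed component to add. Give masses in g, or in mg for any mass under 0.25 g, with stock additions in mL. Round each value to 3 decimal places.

bromocresol purple 13.653 mg; potassium nitrate 5.690 g; sodium lactate 51.566 mL; EDTA 10.920 mL; magnesium sulfate heptahydrate 1.256 g; potassium chloride 4.362 g

Scale factor relative to 1 L: 1.11.
bromocresol purple: 12.3 mg/L × 1.11 L = 13.653 mg
potassium nitrate: 50.7 mmol/L × 101.1 g/mol × 1.11 L ÷ 1000 = 5.690 g
sodium lactate: dilute stock: 0.308% ÷ 6.63% × 1110 mL = 51.566 mL
EDTA: dilute stock: 0.182 mM × 1110 mL ÷ 18.5 mM = 10.920 mL
magnesium sulfate heptahydrate: 4.59 mmol/L × 246.48 g/mol × 1.11 L ÷ 1000 = 1.256 g
potassium chloride: 0.393% w/v = 3.93 g/L → 3.93 × 1.11 L = 4.362 g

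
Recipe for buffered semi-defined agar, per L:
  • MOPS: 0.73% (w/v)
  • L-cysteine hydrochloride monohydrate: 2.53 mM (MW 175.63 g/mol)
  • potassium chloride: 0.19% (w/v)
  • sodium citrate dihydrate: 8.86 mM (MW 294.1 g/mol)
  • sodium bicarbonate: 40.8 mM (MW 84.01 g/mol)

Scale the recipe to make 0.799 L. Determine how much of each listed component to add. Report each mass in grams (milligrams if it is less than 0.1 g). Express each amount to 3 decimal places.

Working volume: 0.799 L.
MOPS: 0.73% w/v = 7.3 g/L → 7.3 × 0.799 L = 5.833 g
L-cysteine hydrochloride monohydrate: 2.53 mmol/L × 175.63 g/mol × 0.799 L ÷ 1000 = 0.355 g
potassium chloride: 0.19% w/v = 1.9 g/L → 1.9 × 0.799 L = 1.518 g
sodium citrate dihydrate: 8.86 mmol/L × 294.1 g/mol × 0.799 L ÷ 1000 = 2.082 g
sodium bicarbonate: 40.8 mmol/L × 84.01 g/mol × 0.799 L ÷ 1000 = 2.739 g

MOPS 5.833 g; L-cysteine hydrochloride monohydrate 0.355 g; potassium chloride 1.518 g; sodium citrate dihydrate 2.082 g; sodium bicarbonate 2.739 g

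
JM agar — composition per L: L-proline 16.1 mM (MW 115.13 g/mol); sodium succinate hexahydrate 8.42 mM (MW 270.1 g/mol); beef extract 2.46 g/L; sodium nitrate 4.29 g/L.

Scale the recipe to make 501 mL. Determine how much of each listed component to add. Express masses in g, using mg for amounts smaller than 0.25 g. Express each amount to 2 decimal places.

Scale factor relative to 1 L: 0.501.
L-proline: 16.1 mmol/L × 115.13 g/mol × 0.501 L ÷ 1000 = 0.93 g
sodium succinate hexahydrate: 8.42 mmol/L × 270.1 g/mol × 0.501 L ÷ 1000 = 1.14 g
beef extract: 2.46 g/L × 0.501 L = 1.23 g
sodium nitrate: 4.29 g/L × 0.501 L = 2.15 g

L-proline 0.93 g; sodium succinate hexahydrate 1.14 g; beef extract 1.23 g; sodium nitrate 2.15 g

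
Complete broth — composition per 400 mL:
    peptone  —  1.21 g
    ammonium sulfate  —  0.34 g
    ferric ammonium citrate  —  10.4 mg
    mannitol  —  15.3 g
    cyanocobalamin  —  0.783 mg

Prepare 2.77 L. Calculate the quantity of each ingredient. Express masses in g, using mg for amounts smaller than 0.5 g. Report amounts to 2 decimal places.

peptone 8.38 g; ammonium sulfate 2.35 g; ferric ammonium citrate 72.02 mg; mannitol 105.95 g; cyanocobalamin 5.42 mg

Scale factor = 2770 mL / 400 mL = 6.925.
peptone: 1.21 g × (2770 mL / 400 mL) = 8.38 g
ammonium sulfate: 0.34 g × (2770 mL / 400 mL) = 2.35 g
ferric ammonium citrate: 10.4 mg × (2770 mL / 400 mL) = 72.02 mg
mannitol: 15.3 g × (2770 mL / 400 mL) = 105.95 g
cyanocobalamin: 0.783 mg × (2770 mL / 400 mL) = 5.42 mg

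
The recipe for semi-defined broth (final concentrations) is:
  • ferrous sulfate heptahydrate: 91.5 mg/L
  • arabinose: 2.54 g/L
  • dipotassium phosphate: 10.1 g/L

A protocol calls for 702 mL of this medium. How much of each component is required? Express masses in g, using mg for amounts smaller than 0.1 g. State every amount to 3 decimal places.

ferrous sulfate heptahydrate 64.233 mg; arabinose 1.783 g; dipotassium phosphate 7.090 g

Target volume = 702 mL = 0.702 L.
ferrous sulfate heptahydrate: 91.5 mg/L × 0.702 L = 64.233 mg
arabinose: 2.54 g/L × 0.702 L = 1.783 g
dipotassium phosphate: 10.1 g/L × 0.702 L = 7.090 g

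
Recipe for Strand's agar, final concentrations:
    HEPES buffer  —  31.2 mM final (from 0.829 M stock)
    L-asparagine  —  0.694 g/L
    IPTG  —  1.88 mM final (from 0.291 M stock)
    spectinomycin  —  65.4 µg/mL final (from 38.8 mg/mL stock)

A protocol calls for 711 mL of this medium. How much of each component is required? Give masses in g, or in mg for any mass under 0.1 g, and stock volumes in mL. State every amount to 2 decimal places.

Working volume: 711 mL = 0.711 L.
HEPES buffer: V = C2·V2/C1 = 31.2 mM × 711 mL ÷ 829 mM = 26.76 mL
L-asparagine: 0.694 g/L × 0.711 L = 0.49 g
IPTG: dilute stock: 1.88 mM × 711 mL ÷ 291 mM = 4.59 mL
spectinomycin: V = C2·V2/C1 = 65.4 µg/mL × 711 mL ÷ 38800 µg/mL = 1.20 mL

HEPES buffer 26.76 mL; L-asparagine 0.49 g; IPTG 4.59 mL; spectinomycin 1.20 mL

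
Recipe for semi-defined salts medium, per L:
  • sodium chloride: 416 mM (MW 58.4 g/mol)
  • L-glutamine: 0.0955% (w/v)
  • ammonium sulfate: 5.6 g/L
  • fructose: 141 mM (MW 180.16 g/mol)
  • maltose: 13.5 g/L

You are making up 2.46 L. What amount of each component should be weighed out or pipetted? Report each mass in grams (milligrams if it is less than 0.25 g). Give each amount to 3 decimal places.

Working volume: 2.46 L.
sodium chloride: 416 mmol/L × 58.4 g/mol × 2.46 L ÷ 1000 = 59.764 g
L-glutamine: 0.0955 g per 100 mL × 2460 mL ÷ 100 = 2.349 g
ammonium sulfate: 5.6 g/L × 2.46 L = 13.776 g
fructose: 141 mmol/L × 180.16 g/mol × 2.46 L ÷ 1000 = 62.490 g
maltose: 13.5 g/L × 2.46 L = 33.210 g

sodium chloride 59.764 g; L-glutamine 2.349 g; ammonium sulfate 13.776 g; fructose 62.490 g; maltose 33.210 g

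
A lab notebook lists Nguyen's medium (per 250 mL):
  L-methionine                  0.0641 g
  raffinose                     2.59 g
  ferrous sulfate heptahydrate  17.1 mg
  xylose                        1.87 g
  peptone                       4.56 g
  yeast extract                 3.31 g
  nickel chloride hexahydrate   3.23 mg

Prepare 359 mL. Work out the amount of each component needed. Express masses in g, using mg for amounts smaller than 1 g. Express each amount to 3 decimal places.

Scale factor = 359 mL / 250 mL = 1.436.
L-methionine: 0.0641 g × (359 mL / 250 mL) = 0.0920476 g = 92.048 mg
raffinose: 2.59 g × (359 mL / 250 mL) = 3.719 g
ferrous sulfate heptahydrate: 17.1 mg × (359 mL / 250 mL) = 24.556 mg
xylose: 1.87 g × (359 mL / 250 mL) = 2.685 g
peptone: 4.56 g × (359 mL / 250 mL) = 6.548 g
yeast extract: 3.31 g × (359 mL / 250 mL) = 4.753 g
nickel chloride hexahydrate: 3.23 mg × (359 mL / 250 mL) = 4.638 mg

L-methionine 92.048 mg; raffinose 3.719 g; ferrous sulfate heptahydrate 24.556 mg; xylose 2.685 g; peptone 6.548 g; yeast extract 4.753 g; nickel chloride hexahydrate 4.638 mg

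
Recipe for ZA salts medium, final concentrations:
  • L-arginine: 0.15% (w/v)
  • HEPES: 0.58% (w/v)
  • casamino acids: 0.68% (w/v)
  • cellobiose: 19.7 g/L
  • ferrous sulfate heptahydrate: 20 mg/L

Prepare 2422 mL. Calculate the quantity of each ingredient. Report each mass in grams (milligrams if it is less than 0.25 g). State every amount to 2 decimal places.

L-arginine 3.63 g; HEPES 14.05 g; casamino acids 16.47 g; cellobiose 47.71 g; ferrous sulfate heptahydrate 48.44 mg

Scale factor relative to 1 L: 2.422.
L-arginine: 0.15% w/v = 1.5 g/L → 1.5 × 2.422 L = 3.63 g
HEPES: 0.58% w/v = 5.8 g/L → 5.8 × 2.422 L = 14.05 g
casamino acids: 0.68 g per 100 mL × 2422 mL ÷ 100 = 16.47 g
cellobiose: 19.7 g/L × 2.422 L = 47.71 g
ferrous sulfate heptahydrate: 20 mg/L × 2.422 L = 48.44 mg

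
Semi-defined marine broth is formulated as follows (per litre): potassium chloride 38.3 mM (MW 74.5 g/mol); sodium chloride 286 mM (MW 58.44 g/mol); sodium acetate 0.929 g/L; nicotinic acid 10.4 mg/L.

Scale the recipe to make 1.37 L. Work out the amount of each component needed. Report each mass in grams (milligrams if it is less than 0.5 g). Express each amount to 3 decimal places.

potassium chloride 3.909 g; sodium chloride 22.898 g; sodium acetate 1.273 g; nicotinic acid 14.248 mg

Working volume: 1.37 L.
potassium chloride: 38.3 mmol/L × 74.5 g/mol × 1.37 L ÷ 1000 = 3.909 g
sodium chloride: 286 mmol/L × 58.44 g/mol × 1.37 L ÷ 1000 = 22.898 g
sodium acetate: 0.929 g/L × 1.37 L = 1.273 g
nicotinic acid: 10.4 mg/L × 1.37 L = 14.248 mg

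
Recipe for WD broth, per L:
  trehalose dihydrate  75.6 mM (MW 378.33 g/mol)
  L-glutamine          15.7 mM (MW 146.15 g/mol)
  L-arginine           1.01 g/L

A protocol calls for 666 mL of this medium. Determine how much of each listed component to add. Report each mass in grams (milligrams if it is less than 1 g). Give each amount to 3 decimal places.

Scale factor relative to 1 L: 0.666.
trehalose dihydrate: 75.6 mmol/L × 378.33 g/mol × 0.666 L ÷ 1000 = 19.049 g
L-glutamine: 15.7 mmol/L × 146.15 g/mol × 0.666 L ÷ 1000 = 1.528 g
L-arginine: 1.01 g/L × 0.666 L = 0.67266 g = 672.660 mg

trehalose dihydrate 19.049 g; L-glutamine 1.528 g; L-arginine 672.660 mg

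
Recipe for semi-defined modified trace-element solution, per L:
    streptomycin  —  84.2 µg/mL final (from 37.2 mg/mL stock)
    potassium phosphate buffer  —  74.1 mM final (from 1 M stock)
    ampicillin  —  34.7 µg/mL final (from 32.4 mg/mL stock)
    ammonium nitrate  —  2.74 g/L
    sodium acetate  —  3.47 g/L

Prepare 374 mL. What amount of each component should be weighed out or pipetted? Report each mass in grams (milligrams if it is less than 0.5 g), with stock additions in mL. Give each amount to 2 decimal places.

Working volume: 374 mL = 0.374 L.
streptomycin: dilute stock: 84.2 µg/mL × 374 mL ÷ 37200 µg/mL = 0.85 mL
potassium phosphate buffer: dilute stock: 74.1 mM × 374 mL ÷ 1000 mM = 27.71 mL
ampicillin: dilute stock: 34.7 µg/mL × 374 mL ÷ 32400 µg/mL = 0.40 mL
ammonium nitrate: 2.74 g/L × 0.374 L = 1.02 g
sodium acetate: 3.47 g/L × 0.374 L = 1.30 g

streptomycin 0.85 mL; potassium phosphate buffer 27.71 mL; ampicillin 0.40 mL; ammonium nitrate 1.02 g; sodium acetate 1.30 g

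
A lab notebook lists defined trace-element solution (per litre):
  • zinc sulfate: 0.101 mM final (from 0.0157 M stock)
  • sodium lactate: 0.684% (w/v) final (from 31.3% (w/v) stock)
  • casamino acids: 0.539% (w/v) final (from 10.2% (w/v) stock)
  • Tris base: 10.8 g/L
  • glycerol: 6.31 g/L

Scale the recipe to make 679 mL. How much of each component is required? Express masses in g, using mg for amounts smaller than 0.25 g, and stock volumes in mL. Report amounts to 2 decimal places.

Target volume = 679 mL = 0.679 L.
zinc sulfate: dilute stock: 0.101 mM × 679 mL ÷ 15.7 mM = 4.37 mL
sodium lactate: dilute stock: 0.684% ÷ 31.3% × 679 mL = 14.84 mL
casamino acids: C1V1 = C2V2 → 0.539% ÷ 10.2% × 679 mL = 35.88 mL
Tris base: 10.8 g/L × 0.679 L = 7.33 g
glycerol: 6.31 g/L × 0.679 L = 4.28 g

zinc sulfate 4.37 mL; sodium lactate 14.84 mL; casamino acids 35.88 mL; Tris base 7.33 g; glycerol 4.28 g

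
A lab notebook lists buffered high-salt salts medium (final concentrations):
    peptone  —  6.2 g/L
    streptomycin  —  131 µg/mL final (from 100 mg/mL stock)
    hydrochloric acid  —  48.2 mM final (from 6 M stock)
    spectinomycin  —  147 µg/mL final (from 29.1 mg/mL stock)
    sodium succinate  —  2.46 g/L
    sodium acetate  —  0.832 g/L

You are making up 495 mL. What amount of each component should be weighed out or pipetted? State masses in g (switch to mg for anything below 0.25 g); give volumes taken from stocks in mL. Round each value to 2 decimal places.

Working volume: 495 mL = 0.495 L.
peptone: 6.2 g/L × 0.495 L = 3.07 g
streptomycin: dilute stock: 131 µg/mL × 495 mL ÷ 100000 µg/mL = 0.65 mL
hydrochloric acid: V = C2·V2/C1 = 48.2 mM × 495 mL ÷ 6000 mM = 3.98 mL
spectinomycin: C1V1 = C2V2 → 147 µg/mL × 495 mL ÷ 29100 µg/mL = 2.50 mL
sodium succinate: 2.46 g/L × 0.495 L = 1.22 g
sodium acetate: 0.832 g/L × 0.495 L = 0.41 g

peptone 3.07 g; streptomycin 0.65 mL; hydrochloric acid 3.98 mL; spectinomycin 2.50 mL; sodium succinate 1.22 g; sodium acetate 0.41 g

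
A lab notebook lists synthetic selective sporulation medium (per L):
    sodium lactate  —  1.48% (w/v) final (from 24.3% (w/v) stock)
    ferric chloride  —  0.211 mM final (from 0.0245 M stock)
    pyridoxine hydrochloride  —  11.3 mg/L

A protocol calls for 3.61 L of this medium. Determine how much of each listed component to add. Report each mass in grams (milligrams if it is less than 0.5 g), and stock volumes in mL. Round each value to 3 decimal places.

sodium lactate 219.868 mL; ferric chloride 31.090 mL; pyridoxine hydrochloride 40.793 mg

Working volume: 3.61 L.
sodium lactate: C1V1 = C2V2 → 1.48% ÷ 24.3% × 3610 mL = 219.868 mL
ferric chloride: V = C2·V2/C1 = 0.211 mM × 3610 mL ÷ 24.5 mM = 31.090 mL
pyridoxine hydrochloride: 11.3 mg/L × 3.61 L = 40.793 mg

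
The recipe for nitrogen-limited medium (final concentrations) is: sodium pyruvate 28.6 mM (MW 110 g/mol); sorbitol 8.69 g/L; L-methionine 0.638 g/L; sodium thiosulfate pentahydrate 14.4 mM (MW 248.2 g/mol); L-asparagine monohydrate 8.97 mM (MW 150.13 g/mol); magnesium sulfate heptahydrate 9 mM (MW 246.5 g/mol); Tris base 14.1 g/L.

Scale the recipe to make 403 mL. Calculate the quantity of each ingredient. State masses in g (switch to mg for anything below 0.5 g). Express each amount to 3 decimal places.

sodium pyruvate 1.268 g; sorbitol 3.502 g; L-methionine 257.114 mg; sodium thiosulfate pentahydrate 1.440 g; L-asparagine monohydrate 0.543 g; magnesium sulfate heptahydrate 0.894 g; Tris base 5.682 g

Target volume = 403 mL = 0.403 L.
sodium pyruvate: 28.6 mmol/L × 110 g/mol × 0.403 L ÷ 1000 = 1.268 g
sorbitol: 8.69 g/L × 0.403 L = 3.502 g
L-methionine: 0.638 g/L × 0.403 L = 0.257114 g = 257.114 mg
sodium thiosulfate pentahydrate: 14.4 mmol/L × 248.2 g/mol × 0.403 L ÷ 1000 = 1.440 g
L-asparagine monohydrate: 8.97 mmol/L × 150.13 g/mol × 0.403 L ÷ 1000 = 0.543 g
magnesium sulfate heptahydrate: 9 mmol/L × 246.5 g/mol × 0.403 L ÷ 1000 = 0.894 g
Tris base: 14.1 g/L × 0.403 L = 5.682 g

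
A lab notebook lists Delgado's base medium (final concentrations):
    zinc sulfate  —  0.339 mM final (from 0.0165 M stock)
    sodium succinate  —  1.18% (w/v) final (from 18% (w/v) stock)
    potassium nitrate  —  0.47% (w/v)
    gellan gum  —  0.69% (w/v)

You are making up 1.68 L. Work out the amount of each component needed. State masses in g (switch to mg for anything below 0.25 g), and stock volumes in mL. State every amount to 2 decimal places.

Working volume: 1.68 L.
zinc sulfate: V = C2·V2/C1 = 0.339 mM × 1680 mL ÷ 16.5 mM = 34.52 mL
sodium succinate: V = C2·V2/C1 = 1.18% ÷ 18% × 1680 mL = 110.13 mL
potassium nitrate: 0.47 g per 100 mL × 1680 mL ÷ 100 = 7.90 g
gellan gum: 0.69% w/v = 6.9 g/L → 6.9 × 1.68 L = 11.59 g

zinc sulfate 34.52 mL; sodium succinate 110.13 mL; potassium nitrate 7.90 g; gellan gum 11.59 g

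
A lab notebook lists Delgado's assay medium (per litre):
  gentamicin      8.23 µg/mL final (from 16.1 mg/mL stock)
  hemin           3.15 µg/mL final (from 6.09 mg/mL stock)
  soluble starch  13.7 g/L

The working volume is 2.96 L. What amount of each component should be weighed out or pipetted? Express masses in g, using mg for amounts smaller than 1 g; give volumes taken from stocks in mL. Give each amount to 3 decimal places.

Working volume: 2.96 L.
gentamicin: V = C2·V2/C1 = 8.23 µg/mL × 2960 mL ÷ 16100 µg/mL = 1.513 mL
hemin: C1V1 = C2V2 → 3.15 µg/mL × 2960 mL ÷ 6090 µg/mL = 1.531 mL
soluble starch: 13.7 g/L × 2.96 L = 40.552 g

gentamicin 1.513 mL; hemin 1.531 mL; soluble starch 40.552 g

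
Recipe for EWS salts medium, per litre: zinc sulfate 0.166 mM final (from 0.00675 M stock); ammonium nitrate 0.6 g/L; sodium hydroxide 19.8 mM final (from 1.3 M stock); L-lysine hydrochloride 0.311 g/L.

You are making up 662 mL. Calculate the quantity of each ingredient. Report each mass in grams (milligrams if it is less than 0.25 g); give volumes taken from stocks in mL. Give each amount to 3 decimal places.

zinc sulfate 16.280 mL; ammonium nitrate 0.397 g; sodium hydroxide 10.083 mL; L-lysine hydrochloride 205.882 mg

Scale factor relative to 1 L: 0.662.
zinc sulfate: C1V1 = C2V2 → 0.166 mM × 662 mL ÷ 6.75 mM = 16.280 mL
ammonium nitrate: 0.6 g/L × 0.662 L = 0.397 g
sodium hydroxide: V = C2·V2/C1 = 19.8 mM × 662 mL ÷ 1300 mM = 10.083 mL
L-lysine hydrochloride: 0.311 g/L × 0.662 L = 0.205882 g = 205.882 mg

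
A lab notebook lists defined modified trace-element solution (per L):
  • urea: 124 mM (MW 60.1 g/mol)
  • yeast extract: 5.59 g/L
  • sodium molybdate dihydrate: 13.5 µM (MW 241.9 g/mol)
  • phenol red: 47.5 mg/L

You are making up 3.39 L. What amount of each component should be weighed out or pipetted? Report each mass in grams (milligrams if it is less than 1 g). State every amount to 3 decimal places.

urea 25.264 g; yeast extract 18.950 g; sodium molybdate dihydrate 11.071 mg; phenol red 161.025 mg

Working volume: 3.39 L.
urea: 124 mmol/L × 60.1 g/mol × 3.39 L ÷ 1000 = 25.264 g
yeast extract: 5.59 g/L × 3.39 L = 18.950 g
sodium molybdate dihydrate: 13.5 µmol/L × 241.9 g/mol × 3.39 L ÷ 1000 = 11.071 mg
phenol red: 47.5 mg/L × 3.39 L = 161.025 mg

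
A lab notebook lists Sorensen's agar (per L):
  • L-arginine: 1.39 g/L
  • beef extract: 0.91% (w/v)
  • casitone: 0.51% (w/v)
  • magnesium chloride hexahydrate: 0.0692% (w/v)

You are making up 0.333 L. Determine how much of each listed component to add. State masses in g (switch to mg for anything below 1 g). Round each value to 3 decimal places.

L-arginine 462.870 mg; beef extract 3.030 g; casitone 1.698 g; magnesium chloride hexahydrate 230.436 mg

Working volume: 0.333 L.
L-arginine: 1.39 g/L × 0.333 L = 0.46287 g = 462.870 mg
beef extract: 0.91 g per 100 mL × 333 mL ÷ 100 = 3.030 g
casitone: 0.51% w/v = 5.1 g/L → 5.1 × 0.333 L = 1.698 g
magnesium chloride hexahydrate: 0.0692 g per 100 mL × 333 mL ÷ 100 = 0.230436 g = 230.436 mg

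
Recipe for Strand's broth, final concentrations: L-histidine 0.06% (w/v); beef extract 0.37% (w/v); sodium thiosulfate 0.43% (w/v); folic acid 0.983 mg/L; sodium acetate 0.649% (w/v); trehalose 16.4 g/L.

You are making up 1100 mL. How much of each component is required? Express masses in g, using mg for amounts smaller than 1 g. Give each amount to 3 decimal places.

L-histidine 660.000 mg; beef extract 4.070 g; sodium thiosulfate 4.730 g; folic acid 1.081 mg; sodium acetate 7.139 g; trehalose 18.040 g

Target volume = 1100 mL = 1.1 L.
L-histidine: 0.06% w/v = 0.6 g/L → 0.6 × 1.1 L = 0.66 g = 660.000 mg
beef extract: 0.37 g per 100 mL × 1100 mL ÷ 100 = 4.070 g
sodium thiosulfate: 0.43 g per 100 mL × 1100 mL ÷ 100 = 4.730 g
folic acid: 0.983 mg/L × 1.1 L = 1.081 mg
sodium acetate: 0.649% w/v = 6.49 g/L → 6.49 × 1.1 L = 7.139 g
trehalose: 16.4 g/L × 1.1 L = 18.040 g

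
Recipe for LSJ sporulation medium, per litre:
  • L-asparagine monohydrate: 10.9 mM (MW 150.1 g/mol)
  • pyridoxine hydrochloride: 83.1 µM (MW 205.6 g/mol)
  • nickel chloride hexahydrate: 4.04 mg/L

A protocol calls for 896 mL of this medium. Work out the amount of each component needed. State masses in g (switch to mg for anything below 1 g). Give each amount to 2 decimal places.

L-asparagine monohydrate 1.47 g; pyridoxine hydrochloride 15.31 mg; nickel chloride hexahydrate 3.62 mg

Working volume: 896 mL = 0.896 L.
L-asparagine monohydrate: 10.9 mmol/L × 150.1 g/mol × 0.896 L ÷ 1000 = 1.47 g
pyridoxine hydrochloride: 83.1 µmol/L × 205.6 g/mol × 0.896 L ÷ 1000 = 15.31 mg
nickel chloride hexahydrate: 4.04 mg/L × 0.896 L = 3.62 mg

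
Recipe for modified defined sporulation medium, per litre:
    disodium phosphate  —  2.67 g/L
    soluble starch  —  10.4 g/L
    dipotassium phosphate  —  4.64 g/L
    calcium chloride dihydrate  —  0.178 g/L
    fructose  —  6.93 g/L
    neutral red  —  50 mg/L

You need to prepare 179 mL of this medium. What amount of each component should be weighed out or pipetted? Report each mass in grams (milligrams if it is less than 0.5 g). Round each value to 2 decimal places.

disodium phosphate 477.93 mg; soluble starch 1.86 g; dipotassium phosphate 0.83 g; calcium chloride dihydrate 31.86 mg; fructose 1.24 g; neutral red 8.95 mg

Scale factor relative to 1 L: 0.179.
disodium phosphate: 2.67 g/L × 0.179 L = 0.47793 g = 477.93 mg
soluble starch: 10.4 g/L × 0.179 L = 1.86 g
dipotassium phosphate: 4.64 g/L × 0.179 L = 0.83 g
calcium chloride dihydrate: 0.178 g/L × 0.179 L = 0.031862 g = 31.86 mg
fructose: 6.93 g/L × 0.179 L = 1.24 g
neutral red: 50 mg/L × 0.179 L = 8.95 mg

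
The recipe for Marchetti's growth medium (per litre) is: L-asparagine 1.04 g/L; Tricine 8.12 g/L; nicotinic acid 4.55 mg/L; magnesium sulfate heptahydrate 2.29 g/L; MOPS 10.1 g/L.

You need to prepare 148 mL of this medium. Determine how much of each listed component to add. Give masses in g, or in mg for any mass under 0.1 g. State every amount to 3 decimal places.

L-asparagine 0.154 g; Tricine 1.202 g; nicotinic acid 0.673 mg; magnesium sulfate heptahydrate 0.339 g; MOPS 1.495 g

Scale factor relative to 1 L: 0.148.
L-asparagine: 1.04 g/L × 0.148 L = 0.154 g
Tricine: 8.12 g/L × 0.148 L = 1.202 g
nicotinic acid: 4.55 mg/L × 0.148 L = 0.673 mg
magnesium sulfate heptahydrate: 2.29 g/L × 0.148 L = 0.339 g
MOPS: 10.1 g/L × 0.148 L = 1.495 g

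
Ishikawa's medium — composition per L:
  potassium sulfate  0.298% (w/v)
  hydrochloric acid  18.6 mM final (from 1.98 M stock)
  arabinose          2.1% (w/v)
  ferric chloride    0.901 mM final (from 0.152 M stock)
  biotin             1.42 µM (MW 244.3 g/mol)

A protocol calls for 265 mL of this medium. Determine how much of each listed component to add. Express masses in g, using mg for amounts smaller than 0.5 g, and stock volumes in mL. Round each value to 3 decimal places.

Scale factor relative to 1 L: 0.265.
potassium sulfate: 0.298% w/v = 2.98 g/L → 2.98 × 0.265 L = 0.790 g
hydrochloric acid: V = C2·V2/C1 = 18.6 mM × 265 mL ÷ 1980 mM = 2.489 mL
arabinose: 2.1 g per 100 mL × 265 mL ÷ 100 = 5.565 g
ferric chloride: dilute stock: 0.901 mM × 265 mL ÷ 152 mM = 1.571 mL
biotin: 1.42 µmol/L × 244.3 g/mol × 0.265 L ÷ 1000 = 0.092 mg

potassium sulfate 0.790 g; hydrochloric acid 2.489 mL; arabinose 5.565 g; ferric chloride 1.571 mL; biotin 0.092 mg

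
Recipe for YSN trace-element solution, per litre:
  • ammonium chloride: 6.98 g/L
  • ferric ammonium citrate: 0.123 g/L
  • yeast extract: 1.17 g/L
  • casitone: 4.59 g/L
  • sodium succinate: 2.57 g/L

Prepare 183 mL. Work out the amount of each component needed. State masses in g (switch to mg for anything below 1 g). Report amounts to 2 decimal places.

Working volume: 183 mL = 0.183 L.
ammonium chloride: 6.98 g/L × 0.183 L = 1.28 g
ferric ammonium citrate: 0.123 g/L × 0.183 L = 0.022509 g = 22.51 mg
yeast extract: 1.17 g/L × 0.183 L = 0.21411 g = 214.11 mg
casitone: 4.59 g/L × 0.183 L = 0.83997 g = 839.97 mg
sodium succinate: 2.57 g/L × 0.183 L = 0.47031 g = 470.31 mg

ammonium chloride 1.28 g; ferric ammonium citrate 22.51 mg; yeast extract 214.11 mg; casitone 839.97 mg; sodium succinate 470.31 mg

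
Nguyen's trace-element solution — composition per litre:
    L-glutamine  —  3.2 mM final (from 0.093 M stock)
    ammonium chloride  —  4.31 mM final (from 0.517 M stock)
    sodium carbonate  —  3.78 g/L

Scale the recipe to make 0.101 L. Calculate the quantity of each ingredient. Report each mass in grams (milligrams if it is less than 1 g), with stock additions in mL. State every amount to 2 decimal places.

Scale factor relative to 1 L: 0.101.
L-glutamine: C1V1 = C2V2 → 3.2 mM × 101 mL ÷ 93 mM = 3.48 mL
ammonium chloride: dilute stock: 4.31 mM × 101 mL ÷ 517 mM = 0.84 mL
sodium carbonate: 3.78 g/L × 0.101 L = 0.38178 g = 381.78 mg

L-glutamine 3.48 mL; ammonium chloride 0.84 mL; sodium carbonate 381.78 mg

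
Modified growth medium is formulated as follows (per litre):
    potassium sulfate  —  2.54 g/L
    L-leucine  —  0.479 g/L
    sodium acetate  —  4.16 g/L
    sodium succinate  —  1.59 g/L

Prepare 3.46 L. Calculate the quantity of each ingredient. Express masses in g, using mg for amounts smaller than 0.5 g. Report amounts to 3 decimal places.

potassium sulfate 8.788 g; L-leucine 1.657 g; sodium acetate 14.394 g; sodium succinate 5.501 g

Working volume: 3.46 L.
potassium sulfate: 2.54 g/L × 3.46 L = 8.788 g
L-leucine: 0.479 g/L × 3.46 L = 1.657 g
sodium acetate: 4.16 g/L × 3.46 L = 14.394 g
sodium succinate: 1.59 g/L × 3.46 L = 5.501 g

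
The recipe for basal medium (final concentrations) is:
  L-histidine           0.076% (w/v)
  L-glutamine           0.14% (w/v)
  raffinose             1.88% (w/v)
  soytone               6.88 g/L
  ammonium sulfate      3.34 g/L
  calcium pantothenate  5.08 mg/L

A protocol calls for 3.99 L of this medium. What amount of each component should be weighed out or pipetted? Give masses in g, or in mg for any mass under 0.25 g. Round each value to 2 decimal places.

L-histidine 3.03 g; L-glutamine 5.59 g; raffinose 75.01 g; soytone 27.45 g; ammonium sulfate 13.33 g; calcium pantothenate 20.27 mg

Scale factor relative to 1 L: 3.99.
L-histidine: 0.076 g per 100 mL × 3990 mL ÷ 100 = 3.03 g
L-glutamine: 0.14% w/v = 1.4 g/L → 1.4 × 3.99 L = 5.59 g
raffinose: 1.88 g per 100 mL × 3990 mL ÷ 100 = 75.01 g
soytone: 6.88 g/L × 3.99 L = 27.45 g
ammonium sulfate: 3.34 g/L × 3.99 L = 13.33 g
calcium pantothenate: 5.08 mg/L × 3.99 L = 20.27 mg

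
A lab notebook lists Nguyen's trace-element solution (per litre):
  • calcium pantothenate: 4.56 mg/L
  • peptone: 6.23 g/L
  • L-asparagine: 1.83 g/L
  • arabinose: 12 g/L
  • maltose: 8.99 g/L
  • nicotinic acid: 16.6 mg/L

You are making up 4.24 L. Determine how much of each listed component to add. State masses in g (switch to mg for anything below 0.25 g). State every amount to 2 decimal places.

calcium pantothenate 19.33 mg; peptone 26.42 g; L-asparagine 7.76 g; arabinose 50.88 g; maltose 38.12 g; nicotinic acid 70.38 mg

Working volume: 4.24 L.
calcium pantothenate: 4.56 mg/L × 4.24 L = 19.33 mg
peptone: 6.23 g/L × 4.24 L = 26.42 g
L-asparagine: 1.83 g/L × 4.24 L = 7.76 g
arabinose: 12 g/L × 4.24 L = 50.88 g
maltose: 8.99 g/L × 4.24 L = 38.12 g
nicotinic acid: 16.6 mg/L × 4.24 L = 70.38 mg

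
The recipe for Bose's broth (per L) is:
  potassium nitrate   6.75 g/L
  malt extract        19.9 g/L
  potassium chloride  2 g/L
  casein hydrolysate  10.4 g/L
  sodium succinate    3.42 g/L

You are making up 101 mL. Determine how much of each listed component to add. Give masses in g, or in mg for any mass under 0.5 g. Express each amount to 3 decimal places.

potassium nitrate 0.682 g; malt extract 2.010 g; potassium chloride 202.000 mg; casein hydrolysate 1.050 g; sodium succinate 345.420 mg

Target volume = 101 mL = 0.101 L.
potassium nitrate: 6.75 g/L × 0.101 L = 0.682 g
malt extract: 19.9 g/L × 0.101 L = 2.010 g
potassium chloride: 2 g/L × 0.101 L = 0.202 g = 202.000 mg
casein hydrolysate: 10.4 g/L × 0.101 L = 1.050 g
sodium succinate: 3.42 g/L × 0.101 L = 0.34542 g = 345.420 mg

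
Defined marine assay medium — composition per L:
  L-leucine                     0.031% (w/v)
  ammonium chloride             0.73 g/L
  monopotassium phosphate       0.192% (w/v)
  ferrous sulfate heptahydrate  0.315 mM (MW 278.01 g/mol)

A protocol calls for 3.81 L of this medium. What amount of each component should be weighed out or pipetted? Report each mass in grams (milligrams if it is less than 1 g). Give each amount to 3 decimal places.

L-leucine 1.181 g; ammonium chloride 2.781 g; monopotassium phosphate 7.315 g; ferrous sulfate heptahydrate 333.654 mg

Working volume: 3.81 L.
L-leucine: 0.031 g per 100 mL × 3810 mL ÷ 100 = 1.181 g
ammonium chloride: 0.73 g/L × 3.81 L = 2.781 g
monopotassium phosphate: 0.192 g per 100 mL × 3810 mL ÷ 100 = 7.315 g
ferrous sulfate heptahydrate: 0.315 mmol/L × 278.01 mg/mmol × 3.81 L = 333.654 mg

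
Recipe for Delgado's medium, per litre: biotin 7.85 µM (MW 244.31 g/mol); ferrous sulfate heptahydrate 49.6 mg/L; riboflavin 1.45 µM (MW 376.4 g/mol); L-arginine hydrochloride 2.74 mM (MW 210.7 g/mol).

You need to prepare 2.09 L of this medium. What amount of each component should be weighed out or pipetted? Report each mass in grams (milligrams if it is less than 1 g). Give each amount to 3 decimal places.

biotin 4.008 mg; ferrous sulfate heptahydrate 103.664 mg; riboflavin 1.141 mg; L-arginine hydrochloride 1.207 g

Scale factor relative to 1 L: 2.09.
biotin: 7.85 µmol/L × 244.31 g/mol × 2.09 L ÷ 1000 = 4.008 mg
ferrous sulfate heptahydrate: 49.6 mg/L × 2.09 L = 103.664 mg
riboflavin: 1.45 µmol/L × 376.4 g/mol × 2.09 L ÷ 1000 = 1.141 mg
L-arginine hydrochloride: 2.74 mmol/L × 210.7 g/mol × 2.09 L ÷ 1000 = 1.207 g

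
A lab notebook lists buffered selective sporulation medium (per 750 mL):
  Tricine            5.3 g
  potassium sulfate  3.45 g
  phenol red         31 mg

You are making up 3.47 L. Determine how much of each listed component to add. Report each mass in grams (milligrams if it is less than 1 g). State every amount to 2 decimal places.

Tricine 24.52 g; potassium sulfate 15.96 g; phenol red 143.43 mg

Ratio of target to recipe volume: 3470 / 750 = 4.62667.
Tricine: 5.3 g × (3470 mL / 750 mL) = 24.52 g
potassium sulfate: 3.45 g × (3470 mL / 750 mL) = 15.96 g
phenol red: 31 mg × (3470 mL / 750 mL) = 143.43 mg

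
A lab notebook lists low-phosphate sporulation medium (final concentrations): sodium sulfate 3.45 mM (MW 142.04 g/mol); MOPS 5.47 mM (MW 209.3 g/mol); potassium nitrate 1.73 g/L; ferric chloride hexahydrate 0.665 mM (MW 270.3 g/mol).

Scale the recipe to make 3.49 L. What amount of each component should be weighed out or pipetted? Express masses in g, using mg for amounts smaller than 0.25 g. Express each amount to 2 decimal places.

Working volume: 3.49 L.
sodium sulfate: 3.45 mmol/L × 142.04 g/mol × 3.49 L ÷ 1000 = 1.71 g
MOPS: 5.47 mmol/L × 209.3 g/mol × 3.49 L ÷ 1000 = 4.00 g
potassium nitrate: 1.73 g/L × 3.49 L = 6.04 g
ferric chloride hexahydrate: 0.665 mmol/L × 270.3 g/mol × 3.49 L ÷ 1000 = 0.63 g

sodium sulfate 1.71 g; MOPS 4.00 g; potassium nitrate 6.04 g; ferric chloride hexahydrate 0.63 g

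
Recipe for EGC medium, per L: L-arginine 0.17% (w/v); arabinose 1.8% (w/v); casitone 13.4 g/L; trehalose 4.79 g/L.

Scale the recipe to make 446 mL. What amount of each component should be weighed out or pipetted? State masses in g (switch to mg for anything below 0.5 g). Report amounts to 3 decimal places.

Scale factor relative to 1 L: 0.446.
L-arginine: 0.17 g per 100 mL × 446 mL ÷ 100 = 0.758 g
arabinose: 1.8 g per 100 mL × 446 mL ÷ 100 = 8.028 g
casitone: 13.4 g/L × 0.446 L = 5.976 g
trehalose: 4.79 g/L × 0.446 L = 2.136 g

L-arginine 0.758 g; arabinose 8.028 g; casitone 5.976 g; trehalose 2.136 g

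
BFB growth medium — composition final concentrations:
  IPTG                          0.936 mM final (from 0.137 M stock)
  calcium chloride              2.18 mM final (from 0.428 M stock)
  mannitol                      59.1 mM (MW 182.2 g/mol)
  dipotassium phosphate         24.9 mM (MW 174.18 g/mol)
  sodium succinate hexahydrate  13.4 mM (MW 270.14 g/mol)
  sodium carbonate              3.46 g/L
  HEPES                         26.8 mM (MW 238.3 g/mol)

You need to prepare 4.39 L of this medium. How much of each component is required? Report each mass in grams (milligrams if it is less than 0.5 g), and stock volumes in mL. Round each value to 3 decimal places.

Working volume: 4.39 L.
IPTG: V = C2·V2/C1 = 0.936 mM × 4390 mL ÷ 137 mM = 29.993 mL
calcium chloride: V = C2·V2/C1 = 2.18 mM × 4390 mL ÷ 428 mM = 22.360 mL
mannitol: 59.1 mmol/L × 182.2 g/mol × 4.39 L ÷ 1000 = 47.272 g
dipotassium phosphate: 24.9 mmol/L × 174.18 g/mol × 4.39 L ÷ 1000 = 19.040 g
sodium succinate hexahydrate: 13.4 mmol/L × 270.14 g/mol × 4.39 L ÷ 1000 = 15.891 g
sodium carbonate: 3.46 g/L × 4.39 L = 15.189 g
HEPES: 26.8 mmol/L × 238.3 g/mol × 4.39 L ÷ 1000 = 28.036 g

IPTG 29.993 mL; calcium chloride 22.360 mL; mannitol 47.272 g; dipotassium phosphate 19.040 g; sodium succinate hexahydrate 15.891 g; sodium carbonate 15.189 g; HEPES 28.036 g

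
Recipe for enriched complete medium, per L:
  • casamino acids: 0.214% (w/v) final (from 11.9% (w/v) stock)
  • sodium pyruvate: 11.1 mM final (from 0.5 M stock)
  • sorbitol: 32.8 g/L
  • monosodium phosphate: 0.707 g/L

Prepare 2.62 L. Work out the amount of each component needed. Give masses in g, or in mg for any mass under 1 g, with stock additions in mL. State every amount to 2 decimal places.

Scale factor relative to 1 L: 2.62.
casamino acids: C1V1 = C2V2 → 0.214% ÷ 11.9% × 2620 mL = 47.12 mL
sodium pyruvate: C1V1 = C2V2 → 11.1 mM × 2620 mL ÷ 500 mM = 58.16 mL
sorbitol: 32.8 g/L × 2.62 L = 85.94 g
monosodium phosphate: 0.707 g/L × 2.62 L = 1.85 g

casamino acids 47.12 mL; sodium pyruvate 58.16 mL; sorbitol 85.94 g; monosodium phosphate 1.85 g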